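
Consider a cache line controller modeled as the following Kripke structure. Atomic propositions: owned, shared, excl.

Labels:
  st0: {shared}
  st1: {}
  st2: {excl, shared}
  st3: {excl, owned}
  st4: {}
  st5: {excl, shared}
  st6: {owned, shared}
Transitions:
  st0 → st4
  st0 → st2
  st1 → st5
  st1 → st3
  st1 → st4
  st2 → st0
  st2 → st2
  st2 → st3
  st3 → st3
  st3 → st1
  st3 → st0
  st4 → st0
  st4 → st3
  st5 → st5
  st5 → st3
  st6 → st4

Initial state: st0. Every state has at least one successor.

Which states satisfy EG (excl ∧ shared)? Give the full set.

{st2, st5}

States satisfying excl ∧ shared: {st2, st5}.
States satisfying EG (excl ∧ shared): {st2, st5}.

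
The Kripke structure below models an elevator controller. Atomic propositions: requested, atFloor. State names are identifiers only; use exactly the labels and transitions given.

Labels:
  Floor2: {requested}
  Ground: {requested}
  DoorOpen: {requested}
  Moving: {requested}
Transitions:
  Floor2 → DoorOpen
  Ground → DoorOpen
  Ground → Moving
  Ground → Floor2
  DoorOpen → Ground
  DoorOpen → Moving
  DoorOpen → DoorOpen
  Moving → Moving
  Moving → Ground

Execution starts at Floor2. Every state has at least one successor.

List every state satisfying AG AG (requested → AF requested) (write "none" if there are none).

States satisfying AG (requested → AF requested): {Floor2, Ground, DoorOpen, Moving}.
States satisfying AG AG (requested → AF requested): {Floor2, Ground, DoorOpen, Moving}.

{Floor2, Ground, DoorOpen, Moving}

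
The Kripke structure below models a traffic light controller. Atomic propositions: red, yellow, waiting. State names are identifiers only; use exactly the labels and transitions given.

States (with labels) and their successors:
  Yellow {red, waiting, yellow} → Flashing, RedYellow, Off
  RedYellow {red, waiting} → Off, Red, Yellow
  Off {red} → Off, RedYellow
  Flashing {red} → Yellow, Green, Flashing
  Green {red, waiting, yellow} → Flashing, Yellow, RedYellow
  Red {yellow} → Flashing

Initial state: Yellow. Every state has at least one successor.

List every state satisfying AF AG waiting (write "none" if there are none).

none

States satisfying AG waiting: ∅.
States satisfying AF AG waiting: ∅.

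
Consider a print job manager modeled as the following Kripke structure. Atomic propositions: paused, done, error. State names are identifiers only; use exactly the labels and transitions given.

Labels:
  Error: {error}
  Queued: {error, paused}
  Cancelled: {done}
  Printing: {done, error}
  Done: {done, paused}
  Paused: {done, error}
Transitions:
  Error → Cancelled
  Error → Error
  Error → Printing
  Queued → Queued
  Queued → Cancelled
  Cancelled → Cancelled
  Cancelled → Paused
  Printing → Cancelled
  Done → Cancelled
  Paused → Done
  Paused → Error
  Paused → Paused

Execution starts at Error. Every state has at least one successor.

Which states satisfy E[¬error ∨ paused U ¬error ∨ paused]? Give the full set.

{Queued, Cancelled, Done}

States satisfying ¬error ∨ paused: {Queued, Cancelled, Done}.
States satisfying E[¬error ∨ paused U ¬error ∨ paused]: {Queued, Cancelled, Done}.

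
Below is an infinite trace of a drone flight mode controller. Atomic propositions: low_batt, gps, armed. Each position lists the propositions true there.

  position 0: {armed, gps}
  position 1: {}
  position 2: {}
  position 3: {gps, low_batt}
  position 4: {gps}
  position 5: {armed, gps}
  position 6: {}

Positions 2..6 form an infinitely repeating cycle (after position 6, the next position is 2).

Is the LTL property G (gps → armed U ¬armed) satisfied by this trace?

gps → armed U ¬armed holds at every position 0..6, and those are all positions ever visited, so G (gps → armed U ¬armed) holds.
Positions where gps holds: 0, 3, 4, 5.
Check armed U ¬armed at each: 0→ok, 3→ok, 4→ok, 5→ok.

Yes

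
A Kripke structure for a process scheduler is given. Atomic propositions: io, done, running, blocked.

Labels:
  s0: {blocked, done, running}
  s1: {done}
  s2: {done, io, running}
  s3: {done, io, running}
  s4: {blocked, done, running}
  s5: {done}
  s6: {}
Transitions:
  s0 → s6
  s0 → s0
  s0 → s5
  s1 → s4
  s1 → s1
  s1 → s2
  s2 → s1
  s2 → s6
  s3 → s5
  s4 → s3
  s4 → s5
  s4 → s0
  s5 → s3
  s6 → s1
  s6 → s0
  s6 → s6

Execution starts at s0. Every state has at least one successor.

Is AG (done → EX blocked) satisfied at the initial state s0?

States satisfying done → EX blocked: {s0, s1, s4, s6}.
States satisfying AG (done → EX blocked): ∅.
s2 is reachable from s0 and violates done → EX blocked, so AG fails at s0.
s0 ∉ Sat(AG (done → EX blocked)).

Violated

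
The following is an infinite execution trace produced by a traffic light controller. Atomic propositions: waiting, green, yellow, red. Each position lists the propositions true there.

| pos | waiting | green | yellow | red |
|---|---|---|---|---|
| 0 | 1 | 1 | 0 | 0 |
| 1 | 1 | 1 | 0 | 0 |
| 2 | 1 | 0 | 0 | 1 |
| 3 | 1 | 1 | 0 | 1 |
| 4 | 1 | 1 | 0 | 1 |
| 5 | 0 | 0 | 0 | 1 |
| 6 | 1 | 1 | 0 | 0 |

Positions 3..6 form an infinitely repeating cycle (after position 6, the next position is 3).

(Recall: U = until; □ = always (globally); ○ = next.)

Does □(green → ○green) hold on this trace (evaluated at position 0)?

green → ○green must hold at every position from 0 onward. It fails at position 1, so □(green → ○green) is false.
Positions where green holds: 0, 1, 3, 4, 6.
Check ○green at each: 0→ok, 1→fails, 3→ok, 4→fails, 6→ok.

Does not hold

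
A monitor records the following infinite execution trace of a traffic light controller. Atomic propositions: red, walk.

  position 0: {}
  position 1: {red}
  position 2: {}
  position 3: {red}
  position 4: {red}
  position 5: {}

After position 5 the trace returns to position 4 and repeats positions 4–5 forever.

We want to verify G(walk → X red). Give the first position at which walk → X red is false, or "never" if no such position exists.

walk → X red holds at every position 0..5, and those are all the positions the trace ever visits, so the invariant G(walk → X red) is never violated.

never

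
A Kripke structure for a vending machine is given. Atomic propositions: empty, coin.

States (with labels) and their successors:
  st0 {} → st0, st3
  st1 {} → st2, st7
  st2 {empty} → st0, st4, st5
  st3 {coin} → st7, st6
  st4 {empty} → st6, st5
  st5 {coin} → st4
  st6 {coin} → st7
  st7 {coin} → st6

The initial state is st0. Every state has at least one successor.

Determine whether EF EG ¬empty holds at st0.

States satisfying EG ¬empty: {st0, st1, st3, st6, st7}.
States satisfying EF EG ¬empty: {st0, st1, st2, st3, st4, st5, st6, st7}.
Some path from st0 reaches a state where EG ¬empty holds.
st0 ∈ Sat(EF EG ¬empty).

Holds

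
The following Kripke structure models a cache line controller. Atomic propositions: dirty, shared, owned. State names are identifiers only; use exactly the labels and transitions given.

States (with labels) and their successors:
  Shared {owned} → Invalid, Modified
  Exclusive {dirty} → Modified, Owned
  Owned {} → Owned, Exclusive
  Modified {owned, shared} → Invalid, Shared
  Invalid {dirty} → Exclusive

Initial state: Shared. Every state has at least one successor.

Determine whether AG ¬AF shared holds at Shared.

No

States satisfying ¬AF shared: {Shared, Exclusive, Owned, Invalid}.
States satisfying AG ¬AF shared: ∅.
Modified is reachable from Shared and violates ¬AF shared, so AG fails at Shared.
Shared ∉ Sat(AG ¬AF shared).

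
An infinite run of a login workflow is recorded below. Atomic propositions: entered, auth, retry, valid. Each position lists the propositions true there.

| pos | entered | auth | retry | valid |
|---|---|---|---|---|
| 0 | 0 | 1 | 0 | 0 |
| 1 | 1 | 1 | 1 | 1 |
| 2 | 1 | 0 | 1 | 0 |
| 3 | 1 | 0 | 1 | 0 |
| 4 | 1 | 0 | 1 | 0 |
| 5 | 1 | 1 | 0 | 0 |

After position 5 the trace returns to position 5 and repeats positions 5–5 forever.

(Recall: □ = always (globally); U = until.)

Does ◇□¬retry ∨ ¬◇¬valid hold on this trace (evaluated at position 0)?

□¬retry holds at position 5, which is reachable from 0, so ◇□¬retry holds.
At position 0: ◇□¬retry is true; ¬◇¬valid is false; so ◇□¬retry ∨ ¬◇¬valid is true.

Satisfied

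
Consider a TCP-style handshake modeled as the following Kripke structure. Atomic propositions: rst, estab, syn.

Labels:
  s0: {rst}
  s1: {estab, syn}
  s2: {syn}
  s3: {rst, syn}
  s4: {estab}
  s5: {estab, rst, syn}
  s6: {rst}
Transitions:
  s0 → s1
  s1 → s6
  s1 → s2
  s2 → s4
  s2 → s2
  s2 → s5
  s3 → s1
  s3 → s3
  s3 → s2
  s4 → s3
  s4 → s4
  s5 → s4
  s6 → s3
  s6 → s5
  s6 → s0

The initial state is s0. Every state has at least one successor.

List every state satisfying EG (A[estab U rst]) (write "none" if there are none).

States satisfying A[estab U rst]: {s0, s3, s5, s6}.
States satisfying EG (A[estab U rst]): {s3, s6}.

{s3, s6}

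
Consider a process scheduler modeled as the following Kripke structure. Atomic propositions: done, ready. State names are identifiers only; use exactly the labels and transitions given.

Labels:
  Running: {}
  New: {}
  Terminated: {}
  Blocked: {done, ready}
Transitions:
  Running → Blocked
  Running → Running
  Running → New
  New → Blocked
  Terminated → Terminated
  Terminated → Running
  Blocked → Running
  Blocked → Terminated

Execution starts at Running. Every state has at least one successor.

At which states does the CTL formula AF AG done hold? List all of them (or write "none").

none

States satisfying AG done: ∅.
States satisfying AF AG done: ∅.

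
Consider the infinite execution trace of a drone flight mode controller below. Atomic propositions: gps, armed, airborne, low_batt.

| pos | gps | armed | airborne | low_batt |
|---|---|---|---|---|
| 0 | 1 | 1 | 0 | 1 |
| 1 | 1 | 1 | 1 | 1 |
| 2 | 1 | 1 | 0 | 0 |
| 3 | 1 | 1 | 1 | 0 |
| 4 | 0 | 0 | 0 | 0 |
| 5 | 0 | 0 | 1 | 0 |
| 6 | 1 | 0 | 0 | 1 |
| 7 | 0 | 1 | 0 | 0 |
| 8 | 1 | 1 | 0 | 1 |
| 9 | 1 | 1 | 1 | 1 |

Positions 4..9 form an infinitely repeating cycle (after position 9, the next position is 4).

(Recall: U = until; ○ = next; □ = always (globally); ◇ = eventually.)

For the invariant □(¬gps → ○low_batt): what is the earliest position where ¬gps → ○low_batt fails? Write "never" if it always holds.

4

Check ¬gps → ○low_batt at each position in order: 0 ✓, 1 ✓, 2 ✓, 3 ✓.
At position 4 the labels are {} and the next position 5 has {airborne}, so ¬gps → ○low_batt is false there. This is the first violation.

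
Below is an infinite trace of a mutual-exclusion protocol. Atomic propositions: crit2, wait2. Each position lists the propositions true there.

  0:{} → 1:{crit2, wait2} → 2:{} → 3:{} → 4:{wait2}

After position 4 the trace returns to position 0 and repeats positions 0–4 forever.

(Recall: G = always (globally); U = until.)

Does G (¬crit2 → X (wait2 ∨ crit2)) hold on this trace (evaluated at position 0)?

Does not hold

¬crit2 → X (wait2 ∨ crit2) must hold at every position from 0 onward. It fails at position 2, so G (¬crit2 → X (wait2 ∨ crit2)) is false.
Positions where ¬crit2 holds: 0, 2, 3, 4.
Check X (wait2 ∨ crit2) at each: 0→ok, 2→fails, 3→ok, 4→fails.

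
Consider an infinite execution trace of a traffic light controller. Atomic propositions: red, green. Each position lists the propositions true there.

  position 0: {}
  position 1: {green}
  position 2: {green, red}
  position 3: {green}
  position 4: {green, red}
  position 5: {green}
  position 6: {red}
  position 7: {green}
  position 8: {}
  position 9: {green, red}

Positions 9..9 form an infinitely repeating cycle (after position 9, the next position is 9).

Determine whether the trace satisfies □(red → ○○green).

red → ○○green must hold at every position from 0 onward. It fails at position 4, so □(red → ○○green) is false.
Positions where red holds: 2, 4, 6, 9.
Check ○○green at each: 2→ok, 4→fails, 6→fails, 9→ok.

No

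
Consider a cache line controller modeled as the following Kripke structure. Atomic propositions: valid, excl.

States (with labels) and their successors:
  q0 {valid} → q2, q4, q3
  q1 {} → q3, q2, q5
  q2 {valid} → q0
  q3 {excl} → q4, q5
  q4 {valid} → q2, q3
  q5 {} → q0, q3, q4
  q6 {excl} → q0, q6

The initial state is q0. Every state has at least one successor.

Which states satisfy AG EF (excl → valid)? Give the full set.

{q0, q1, q2, q3, q4, q5, q6}

States satisfying EF (excl → valid): {q0, q1, q2, q3, q4, q5, q6}.
States satisfying AG EF (excl → valid): {q0, q1, q2, q3, q4, q5, q6}.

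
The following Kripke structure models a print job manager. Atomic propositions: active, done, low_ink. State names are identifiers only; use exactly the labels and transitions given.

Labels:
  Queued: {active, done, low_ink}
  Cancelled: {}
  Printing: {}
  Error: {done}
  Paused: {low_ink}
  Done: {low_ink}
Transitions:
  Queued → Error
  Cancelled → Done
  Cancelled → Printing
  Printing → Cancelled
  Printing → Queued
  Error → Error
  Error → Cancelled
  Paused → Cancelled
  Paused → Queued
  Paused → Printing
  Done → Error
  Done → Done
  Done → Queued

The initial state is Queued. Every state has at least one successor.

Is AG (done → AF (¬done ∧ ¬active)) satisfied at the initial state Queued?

States satisfying done → AF (¬done ∧ ¬active): {Cancelled, Printing, Paused, Done}.
States satisfying AG (done → AF (¬done ∧ ¬active)): ∅.
Error is reachable from Queued and violates done → AF (¬done ∧ ¬active), so AG fails at Queued.
Queued ∉ Sat(AG (done → AF (¬done ∧ ¬active))).

No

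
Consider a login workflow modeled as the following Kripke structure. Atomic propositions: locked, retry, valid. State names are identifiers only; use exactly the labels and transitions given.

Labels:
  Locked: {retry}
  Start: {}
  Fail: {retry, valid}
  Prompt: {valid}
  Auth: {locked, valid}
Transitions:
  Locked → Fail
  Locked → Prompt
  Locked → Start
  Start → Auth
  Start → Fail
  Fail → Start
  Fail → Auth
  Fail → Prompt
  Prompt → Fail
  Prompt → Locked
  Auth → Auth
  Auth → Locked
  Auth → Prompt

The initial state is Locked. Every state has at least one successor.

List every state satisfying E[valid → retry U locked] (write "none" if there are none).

{Locked, Start, Fail, Auth}

States satisfying valid → retry: {Locked, Start, Fail}.
States satisfying locked: {Auth}.
States satisfying E[valid → retry U locked]: {Locked, Start, Fail, Auth}.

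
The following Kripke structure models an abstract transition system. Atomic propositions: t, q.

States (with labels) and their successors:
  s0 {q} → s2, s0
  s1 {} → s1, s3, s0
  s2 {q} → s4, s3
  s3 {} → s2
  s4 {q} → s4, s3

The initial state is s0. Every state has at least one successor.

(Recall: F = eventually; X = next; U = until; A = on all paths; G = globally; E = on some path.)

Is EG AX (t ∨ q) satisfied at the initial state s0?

Holds

States satisfying AX (t ∨ q): {s0, s3}.
States satisfying EG AX (t ∨ q): {s0}.
s0 ∈ Sat(EG AX (t ∨ q)).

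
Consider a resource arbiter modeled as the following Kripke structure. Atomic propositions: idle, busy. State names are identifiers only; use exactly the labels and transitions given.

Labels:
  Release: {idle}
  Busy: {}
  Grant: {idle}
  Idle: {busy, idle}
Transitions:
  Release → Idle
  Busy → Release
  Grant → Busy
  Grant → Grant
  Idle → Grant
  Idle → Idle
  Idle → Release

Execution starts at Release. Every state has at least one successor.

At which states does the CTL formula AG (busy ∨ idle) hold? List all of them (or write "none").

none

States satisfying busy ∨ idle: {Release, Grant, Idle}.
States satisfying AG (busy ∨ idle): ∅.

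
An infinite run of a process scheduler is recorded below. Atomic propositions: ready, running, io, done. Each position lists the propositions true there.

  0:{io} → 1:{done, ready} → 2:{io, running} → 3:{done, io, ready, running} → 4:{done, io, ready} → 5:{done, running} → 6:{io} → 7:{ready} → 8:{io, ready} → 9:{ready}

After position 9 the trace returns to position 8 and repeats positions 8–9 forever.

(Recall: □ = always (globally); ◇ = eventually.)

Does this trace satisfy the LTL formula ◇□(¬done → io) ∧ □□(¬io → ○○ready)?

□(¬done → io) is false at every position 0..9, so it never becomes true and ◇□(¬done → io) fails.
□(¬io → ○○ready) holds at every position 0..9, and those are all positions ever visited, so □□(¬io → ○○ready) holds.
At position 0: ◇□(¬done → io) is false; □□(¬io → ○○ready) is true; so ◇□(¬done → io) ∧ □□(¬io → ○○ready) is false.

Violated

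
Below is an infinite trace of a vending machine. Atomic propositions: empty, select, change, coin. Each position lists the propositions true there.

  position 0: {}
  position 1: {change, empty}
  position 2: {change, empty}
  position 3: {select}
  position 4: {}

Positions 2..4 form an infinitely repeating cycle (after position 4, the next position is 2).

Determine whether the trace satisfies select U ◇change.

Holds

Walking from position 0: ◇change first holds at position 0, and select holds at every earlier position along the way, so select U ◇change holds.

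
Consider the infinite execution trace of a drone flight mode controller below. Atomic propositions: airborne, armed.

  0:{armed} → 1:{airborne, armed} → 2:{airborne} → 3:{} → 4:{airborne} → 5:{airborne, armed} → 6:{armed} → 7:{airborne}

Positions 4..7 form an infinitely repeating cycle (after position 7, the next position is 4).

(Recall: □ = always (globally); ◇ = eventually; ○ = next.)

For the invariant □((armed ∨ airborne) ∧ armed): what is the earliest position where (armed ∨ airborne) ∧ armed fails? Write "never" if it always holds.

Check (armed ∨ airborne) ∧ armed at each position in order: 0 ✓, 1 ✓.
At position 2 the labels are {airborne}, so (armed ∨ airborne) ∧ armed is false there. This is the first violation.

2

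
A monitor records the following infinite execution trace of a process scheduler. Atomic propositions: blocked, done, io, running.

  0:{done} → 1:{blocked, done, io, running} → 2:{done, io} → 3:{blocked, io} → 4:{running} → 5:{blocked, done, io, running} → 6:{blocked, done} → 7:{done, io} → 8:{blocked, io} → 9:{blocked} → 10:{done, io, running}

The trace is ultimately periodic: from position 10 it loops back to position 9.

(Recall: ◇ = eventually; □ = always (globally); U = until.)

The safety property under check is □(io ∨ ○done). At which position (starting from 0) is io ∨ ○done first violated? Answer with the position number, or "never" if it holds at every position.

io ∨ ○done holds at every position 0..10, and those are all the positions the trace ever visits, so the invariant □(io ∨ ○done) is never violated.

never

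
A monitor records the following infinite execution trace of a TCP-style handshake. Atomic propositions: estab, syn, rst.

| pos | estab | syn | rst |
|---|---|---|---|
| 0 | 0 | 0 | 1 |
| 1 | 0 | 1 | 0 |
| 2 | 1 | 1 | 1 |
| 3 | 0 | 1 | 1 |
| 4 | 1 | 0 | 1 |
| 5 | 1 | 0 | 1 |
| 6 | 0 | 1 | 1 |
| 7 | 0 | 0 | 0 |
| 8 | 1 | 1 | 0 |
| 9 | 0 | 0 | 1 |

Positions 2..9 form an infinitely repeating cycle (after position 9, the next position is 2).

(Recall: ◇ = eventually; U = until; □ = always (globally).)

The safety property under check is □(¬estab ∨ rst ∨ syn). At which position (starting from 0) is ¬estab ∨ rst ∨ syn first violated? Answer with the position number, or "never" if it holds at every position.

¬estab ∨ rst ∨ syn holds at every position 0..9, and those are all the positions the trace ever visits, so the invariant □(¬estab ∨ rst ∨ syn) is never violated.

never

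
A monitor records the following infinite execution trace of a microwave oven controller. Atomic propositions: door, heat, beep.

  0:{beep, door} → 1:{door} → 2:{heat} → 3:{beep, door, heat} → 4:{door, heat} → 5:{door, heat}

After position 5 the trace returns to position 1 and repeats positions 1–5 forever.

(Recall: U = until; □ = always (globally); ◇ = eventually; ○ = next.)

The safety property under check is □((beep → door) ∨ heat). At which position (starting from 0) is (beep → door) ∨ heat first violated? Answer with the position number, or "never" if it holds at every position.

never

(beep → door) ∨ heat holds at every position 0..5, and those are all the positions the trace ever visits, so the invariant □((beep → door) ∨ heat) is never violated.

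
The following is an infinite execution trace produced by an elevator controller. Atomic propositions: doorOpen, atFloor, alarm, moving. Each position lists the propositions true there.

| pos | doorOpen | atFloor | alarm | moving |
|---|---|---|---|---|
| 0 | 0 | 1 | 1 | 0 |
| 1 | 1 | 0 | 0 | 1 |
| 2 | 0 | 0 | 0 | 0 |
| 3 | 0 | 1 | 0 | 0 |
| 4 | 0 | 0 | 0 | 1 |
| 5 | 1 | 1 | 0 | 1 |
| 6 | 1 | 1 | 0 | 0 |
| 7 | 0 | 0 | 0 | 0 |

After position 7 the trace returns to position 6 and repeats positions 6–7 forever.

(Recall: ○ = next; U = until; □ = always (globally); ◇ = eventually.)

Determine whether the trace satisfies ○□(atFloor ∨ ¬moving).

No

The position after 0 is 1; □(atFloor ∨ ¬moving) is false there.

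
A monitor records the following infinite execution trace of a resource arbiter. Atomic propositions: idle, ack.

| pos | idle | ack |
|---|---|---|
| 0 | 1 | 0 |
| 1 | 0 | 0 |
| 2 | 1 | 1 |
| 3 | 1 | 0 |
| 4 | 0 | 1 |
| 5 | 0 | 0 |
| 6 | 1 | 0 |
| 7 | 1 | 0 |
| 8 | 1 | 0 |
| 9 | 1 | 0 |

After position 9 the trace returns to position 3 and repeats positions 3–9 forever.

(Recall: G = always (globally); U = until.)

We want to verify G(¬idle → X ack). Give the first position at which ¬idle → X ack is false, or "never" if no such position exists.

4

Check ¬idle → X ack at each position in order: 0 ✓, 1 ✓, 2 ✓, 3 ✓.
At position 4 the labels are {ack} and the next position 5 has {}, so ¬idle → X ack is false there. This is the first violation.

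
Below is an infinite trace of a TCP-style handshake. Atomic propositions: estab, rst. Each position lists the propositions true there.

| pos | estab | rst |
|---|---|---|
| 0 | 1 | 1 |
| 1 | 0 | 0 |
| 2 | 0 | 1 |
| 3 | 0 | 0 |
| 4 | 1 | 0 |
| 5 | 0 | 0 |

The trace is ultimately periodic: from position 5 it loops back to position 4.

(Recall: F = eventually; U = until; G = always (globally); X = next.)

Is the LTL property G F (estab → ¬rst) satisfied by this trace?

Satisfied

F (estab → ¬rst) holds at every position 0..5, and those are all positions ever visited, so G F (estab → ¬rst) holds.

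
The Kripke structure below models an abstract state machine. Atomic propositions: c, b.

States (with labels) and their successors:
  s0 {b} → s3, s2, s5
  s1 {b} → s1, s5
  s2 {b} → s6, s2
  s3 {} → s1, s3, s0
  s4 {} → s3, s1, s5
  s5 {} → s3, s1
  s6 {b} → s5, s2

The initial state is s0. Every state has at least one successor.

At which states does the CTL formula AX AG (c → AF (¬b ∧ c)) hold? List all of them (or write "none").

{s0, s1, s2, s3, s4, s5, s6}

States satisfying AG (c → AF (¬b ∧ c)): {s0, s1, s2, s3, s4, s5, s6}.
States satisfying AX AG (c → AF (¬b ∧ c)): {s0, s1, s2, s3, s4, s5, s6}.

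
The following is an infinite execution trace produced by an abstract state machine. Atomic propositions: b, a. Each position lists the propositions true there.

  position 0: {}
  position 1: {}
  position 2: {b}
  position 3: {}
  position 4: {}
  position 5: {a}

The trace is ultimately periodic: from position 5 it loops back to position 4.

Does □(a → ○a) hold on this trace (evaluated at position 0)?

a → ○a must hold at every position from 0 onward. It fails at position 5, so □(a → ○a) is false.
Positions where a holds: 5.
Check ○a at each: 5→fails.

Violated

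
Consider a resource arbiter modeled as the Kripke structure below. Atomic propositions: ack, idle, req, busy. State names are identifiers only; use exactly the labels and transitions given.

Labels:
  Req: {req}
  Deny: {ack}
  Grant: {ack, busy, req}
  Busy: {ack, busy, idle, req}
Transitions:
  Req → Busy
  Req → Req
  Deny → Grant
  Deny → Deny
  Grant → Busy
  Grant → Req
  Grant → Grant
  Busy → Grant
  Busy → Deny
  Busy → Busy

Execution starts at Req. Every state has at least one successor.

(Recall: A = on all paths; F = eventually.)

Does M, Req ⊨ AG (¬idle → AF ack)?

States satisfying ¬idle → AF ack: {Deny, Grant, Busy}.
States satisfying AG (¬idle → AF ack): ∅.
Req is reachable from Req and violates ¬idle → AF ack, so AG fails at Req.
Req ∉ Sat(AG (¬idle → AF ack)).

No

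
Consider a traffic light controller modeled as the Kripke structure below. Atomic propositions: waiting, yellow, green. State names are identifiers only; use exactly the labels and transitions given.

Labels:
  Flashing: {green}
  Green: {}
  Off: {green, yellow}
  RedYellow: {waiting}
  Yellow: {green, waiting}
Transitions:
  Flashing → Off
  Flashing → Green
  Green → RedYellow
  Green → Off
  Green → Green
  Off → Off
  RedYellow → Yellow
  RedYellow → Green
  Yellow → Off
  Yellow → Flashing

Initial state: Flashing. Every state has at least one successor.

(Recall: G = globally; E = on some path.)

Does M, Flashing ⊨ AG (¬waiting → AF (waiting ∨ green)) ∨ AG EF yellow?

States satisfying ¬waiting → AF (waiting ∨ green): {Flashing, Off, RedYellow, Yellow}.
States satisfying AG (¬waiting → AF (waiting ∨ green)): {Off}.
States satisfying EF yellow: {Flashing, Green, Off, RedYellow, Yellow}.
States satisfying AG EF yellow: {Flashing, Green, Off, RedYellow, Yellow}.
States satisfying AG (¬waiting → AF (waiting ∨ green)) ∨ AG EF yellow: {Flashing, Green, Off, RedYellow, Yellow}.
Flashing ∈ Sat(AG (¬waiting → AF (waiting ∨ green)) ∨ AG EF yellow).

Satisfied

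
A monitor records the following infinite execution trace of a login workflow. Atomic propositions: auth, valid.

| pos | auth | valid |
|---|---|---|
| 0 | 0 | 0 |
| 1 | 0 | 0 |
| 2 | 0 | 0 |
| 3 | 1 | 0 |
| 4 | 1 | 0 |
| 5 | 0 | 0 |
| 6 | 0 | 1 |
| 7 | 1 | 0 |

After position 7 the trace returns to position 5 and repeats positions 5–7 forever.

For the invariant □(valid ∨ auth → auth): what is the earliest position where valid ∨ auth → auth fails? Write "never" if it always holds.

6

Check valid ∨ auth → auth at each position in order: 0 ✓, 1 ✓, 2 ✓, 3 ✓, 4 ✓, 5 ✓.
At position 6 the labels are {valid}, so valid ∨ auth → auth is false there. This is the first violation.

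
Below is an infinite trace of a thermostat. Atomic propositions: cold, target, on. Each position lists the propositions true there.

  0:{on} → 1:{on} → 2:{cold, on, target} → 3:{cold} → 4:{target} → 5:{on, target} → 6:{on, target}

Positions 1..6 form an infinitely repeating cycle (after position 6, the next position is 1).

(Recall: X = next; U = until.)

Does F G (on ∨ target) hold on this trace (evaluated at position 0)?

G (on ∨ target) is false at every position 0..6, so it never becomes true and F G (on ∨ target) fails.

No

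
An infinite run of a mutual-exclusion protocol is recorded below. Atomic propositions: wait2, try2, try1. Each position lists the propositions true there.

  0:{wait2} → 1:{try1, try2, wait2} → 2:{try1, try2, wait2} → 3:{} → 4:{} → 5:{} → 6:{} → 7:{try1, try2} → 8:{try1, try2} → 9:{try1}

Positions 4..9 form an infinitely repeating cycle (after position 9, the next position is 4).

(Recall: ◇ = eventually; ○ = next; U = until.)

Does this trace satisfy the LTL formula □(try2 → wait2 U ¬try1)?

No

try2 → wait2 U ¬try1 must hold at every position from 0 onward. It fails at position 7, so □(try2 → wait2 U ¬try1) is false.
Positions where try2 holds: 1, 2, 7, 8.
Check wait2 U ¬try1 at each: 1→ok, 2→ok, 7→fails, 8→fails.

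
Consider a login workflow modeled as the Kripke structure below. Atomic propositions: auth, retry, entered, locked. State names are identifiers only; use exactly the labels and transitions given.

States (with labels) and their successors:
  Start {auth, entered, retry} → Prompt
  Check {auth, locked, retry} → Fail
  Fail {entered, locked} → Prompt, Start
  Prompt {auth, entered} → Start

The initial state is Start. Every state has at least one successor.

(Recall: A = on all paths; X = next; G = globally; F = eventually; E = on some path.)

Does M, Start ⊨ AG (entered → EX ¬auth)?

States satisfying entered → EX ¬auth: {Check}.
States satisfying AG (entered → EX ¬auth): ∅.
Prompt is reachable from Start and violates entered → EX ¬auth, so AG fails at Start.
Start ∉ Sat(AG (entered → EX ¬auth)).

Does not hold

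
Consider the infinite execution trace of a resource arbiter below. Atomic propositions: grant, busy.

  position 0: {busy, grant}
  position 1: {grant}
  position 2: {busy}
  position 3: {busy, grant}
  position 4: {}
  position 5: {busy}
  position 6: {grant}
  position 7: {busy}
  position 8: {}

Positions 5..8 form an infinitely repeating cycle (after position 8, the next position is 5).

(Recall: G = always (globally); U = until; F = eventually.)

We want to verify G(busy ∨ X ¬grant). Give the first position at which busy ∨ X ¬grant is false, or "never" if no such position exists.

busy ∨ X ¬grant holds at every position 0..8, and those are all the positions the trace ever visits, so the invariant G(busy ∨ X ¬grant) is never violated.

never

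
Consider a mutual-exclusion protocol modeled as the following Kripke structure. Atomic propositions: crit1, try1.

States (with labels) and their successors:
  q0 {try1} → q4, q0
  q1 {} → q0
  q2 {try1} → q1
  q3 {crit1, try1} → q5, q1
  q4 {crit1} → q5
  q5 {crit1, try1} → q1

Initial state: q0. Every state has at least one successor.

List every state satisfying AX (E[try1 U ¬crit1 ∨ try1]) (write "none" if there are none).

States satisfying E[try1 U ¬crit1 ∨ try1]: {q0, q1, q2, q3, q5}.
States satisfying AX (E[try1 U ¬crit1 ∨ try1]): {q1, q2, q3, q4, q5}.

{q1, q2, q3, q4, q5}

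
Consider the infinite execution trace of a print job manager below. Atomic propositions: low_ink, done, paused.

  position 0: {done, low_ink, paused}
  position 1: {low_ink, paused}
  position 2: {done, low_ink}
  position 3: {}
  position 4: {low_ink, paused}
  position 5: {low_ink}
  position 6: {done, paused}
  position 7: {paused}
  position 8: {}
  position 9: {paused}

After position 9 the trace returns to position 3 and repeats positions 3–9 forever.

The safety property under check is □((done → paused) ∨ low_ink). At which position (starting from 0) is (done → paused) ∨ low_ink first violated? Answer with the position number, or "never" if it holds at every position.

(done → paused) ∨ low_ink holds at every position 0..9, and those are all the positions the trace ever visits, so the invariant □((done → paused) ∨ low_ink) is never violated.

never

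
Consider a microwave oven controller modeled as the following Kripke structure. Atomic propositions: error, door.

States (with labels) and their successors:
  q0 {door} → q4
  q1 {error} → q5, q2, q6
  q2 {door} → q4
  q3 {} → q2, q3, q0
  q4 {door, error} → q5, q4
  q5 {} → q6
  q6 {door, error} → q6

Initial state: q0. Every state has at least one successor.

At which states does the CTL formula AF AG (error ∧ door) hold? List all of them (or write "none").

States satisfying AG (error ∧ door): {q6}.
States satisfying AF AG (error ∧ door): {q5, q6}.

{q5, q6}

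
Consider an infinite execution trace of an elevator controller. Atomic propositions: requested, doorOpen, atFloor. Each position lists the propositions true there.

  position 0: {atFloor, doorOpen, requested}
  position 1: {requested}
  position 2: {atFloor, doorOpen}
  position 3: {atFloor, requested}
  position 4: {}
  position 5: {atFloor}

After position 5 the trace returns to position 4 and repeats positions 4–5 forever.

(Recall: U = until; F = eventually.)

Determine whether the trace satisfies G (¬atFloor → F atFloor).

Holds

¬atFloor → F atFloor holds at every position 0..5, and those are all positions ever visited, so G (¬atFloor → F atFloor) holds.
Positions where ¬atFloor holds: 1, 4.
Check F atFloor at each: 1→ok, 4→ok.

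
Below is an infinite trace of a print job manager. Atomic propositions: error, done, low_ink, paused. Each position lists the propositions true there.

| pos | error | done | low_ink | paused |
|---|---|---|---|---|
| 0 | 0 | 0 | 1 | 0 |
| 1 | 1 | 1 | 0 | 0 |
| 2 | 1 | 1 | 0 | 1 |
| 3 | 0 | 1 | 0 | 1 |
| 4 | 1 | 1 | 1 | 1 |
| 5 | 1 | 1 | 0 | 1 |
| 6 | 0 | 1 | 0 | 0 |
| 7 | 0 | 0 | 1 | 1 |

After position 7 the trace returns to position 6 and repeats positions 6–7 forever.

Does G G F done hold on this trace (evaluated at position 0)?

Satisfied

G F done holds at every position 0..7, and those are all positions ever visited, so G G F done holds.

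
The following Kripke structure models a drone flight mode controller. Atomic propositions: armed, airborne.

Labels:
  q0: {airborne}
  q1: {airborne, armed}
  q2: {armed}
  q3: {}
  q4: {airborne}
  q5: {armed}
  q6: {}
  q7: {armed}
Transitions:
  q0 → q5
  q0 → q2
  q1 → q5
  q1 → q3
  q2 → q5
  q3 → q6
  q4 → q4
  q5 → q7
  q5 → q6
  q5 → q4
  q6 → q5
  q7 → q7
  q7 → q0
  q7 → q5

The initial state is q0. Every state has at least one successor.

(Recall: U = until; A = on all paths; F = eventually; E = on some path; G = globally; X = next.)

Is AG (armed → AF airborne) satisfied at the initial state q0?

States satisfying armed → AF airborne: {q0, q1, q3, q4, q6}.
States satisfying AG (armed → AF airborne): {q4}.
q2 is reachable from q0 and violates armed → AF airborne, so AG fails at q0.
q0 ∉ Sat(AG (armed → AF airborne)).

No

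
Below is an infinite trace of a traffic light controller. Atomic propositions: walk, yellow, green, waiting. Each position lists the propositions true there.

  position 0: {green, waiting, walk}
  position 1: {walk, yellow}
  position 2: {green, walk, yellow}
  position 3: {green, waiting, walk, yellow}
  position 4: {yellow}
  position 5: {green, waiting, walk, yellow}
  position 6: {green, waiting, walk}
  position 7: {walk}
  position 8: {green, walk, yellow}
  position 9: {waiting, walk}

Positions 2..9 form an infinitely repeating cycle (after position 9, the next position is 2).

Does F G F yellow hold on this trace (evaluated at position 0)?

G F yellow holds at position 0, which is reachable from 0, so F G F yellow holds.

Satisfied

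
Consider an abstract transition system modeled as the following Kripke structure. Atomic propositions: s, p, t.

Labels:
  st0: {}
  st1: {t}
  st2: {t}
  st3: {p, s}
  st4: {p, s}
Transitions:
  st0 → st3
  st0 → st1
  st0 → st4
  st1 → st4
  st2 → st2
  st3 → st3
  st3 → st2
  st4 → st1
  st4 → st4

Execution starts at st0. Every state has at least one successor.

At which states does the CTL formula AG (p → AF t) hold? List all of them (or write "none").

{st2}

States satisfying p → AF t: {st0, st1, st2}.
States satisfying AG (p → AF t): {st2}.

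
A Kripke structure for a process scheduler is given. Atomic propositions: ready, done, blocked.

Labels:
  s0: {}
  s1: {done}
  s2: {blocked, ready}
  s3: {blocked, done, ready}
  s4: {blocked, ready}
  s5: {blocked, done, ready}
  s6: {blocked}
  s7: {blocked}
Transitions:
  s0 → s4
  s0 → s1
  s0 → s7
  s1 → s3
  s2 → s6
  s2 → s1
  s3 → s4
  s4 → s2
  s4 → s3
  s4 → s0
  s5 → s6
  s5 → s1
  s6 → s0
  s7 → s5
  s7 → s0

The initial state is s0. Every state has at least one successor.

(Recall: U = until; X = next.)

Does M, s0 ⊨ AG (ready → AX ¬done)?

States satisfying ready → AX ¬done: {s0, s1, s3, s6, s7}.
States satisfying AG (ready → AX ¬done): ∅.
s2 is reachable from s0 and violates ready → AX ¬done, so AG fails at s0.
s0 ∉ Sat(AG (ready → AX ¬done)).

No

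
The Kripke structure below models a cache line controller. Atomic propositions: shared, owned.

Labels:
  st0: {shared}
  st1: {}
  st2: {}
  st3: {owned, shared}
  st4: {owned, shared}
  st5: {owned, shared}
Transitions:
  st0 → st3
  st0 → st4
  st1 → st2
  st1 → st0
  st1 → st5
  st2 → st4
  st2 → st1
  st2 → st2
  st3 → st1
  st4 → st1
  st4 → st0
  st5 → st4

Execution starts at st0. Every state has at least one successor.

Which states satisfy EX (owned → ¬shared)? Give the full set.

States satisfying owned → ¬shared: {st0, st1, st2}.
States satisfying EX (owned → ¬shared): {st1, st2, st3, st4}.

{st1, st2, st3, st4}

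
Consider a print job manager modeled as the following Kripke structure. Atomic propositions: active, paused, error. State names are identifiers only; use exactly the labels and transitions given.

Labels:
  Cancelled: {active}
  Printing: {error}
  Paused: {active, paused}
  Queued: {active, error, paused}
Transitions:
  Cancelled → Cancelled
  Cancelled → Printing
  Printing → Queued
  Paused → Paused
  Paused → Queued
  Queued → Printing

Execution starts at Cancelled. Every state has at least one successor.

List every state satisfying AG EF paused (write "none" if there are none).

{Cancelled, Printing, Paused, Queued}

States satisfying EF paused: {Cancelled, Printing, Paused, Queued}.
States satisfying AG EF paused: {Cancelled, Printing, Paused, Queued}.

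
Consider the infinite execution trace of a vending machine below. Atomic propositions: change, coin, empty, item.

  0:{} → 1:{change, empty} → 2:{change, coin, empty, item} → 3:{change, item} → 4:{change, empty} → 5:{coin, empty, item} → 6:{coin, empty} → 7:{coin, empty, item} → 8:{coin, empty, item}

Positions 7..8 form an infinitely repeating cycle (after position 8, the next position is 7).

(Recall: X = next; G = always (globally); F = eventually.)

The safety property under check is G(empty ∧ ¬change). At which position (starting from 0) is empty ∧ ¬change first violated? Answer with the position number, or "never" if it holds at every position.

At position 0 the labels are {}, so empty ∧ ¬change is false there. This is the first violation.

0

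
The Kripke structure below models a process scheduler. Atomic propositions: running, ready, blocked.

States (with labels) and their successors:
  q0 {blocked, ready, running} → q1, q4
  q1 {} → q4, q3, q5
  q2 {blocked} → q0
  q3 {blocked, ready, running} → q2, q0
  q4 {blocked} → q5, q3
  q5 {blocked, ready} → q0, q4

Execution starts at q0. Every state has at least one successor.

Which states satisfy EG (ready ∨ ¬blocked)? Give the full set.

{q0, q1, q3, q5}

States satisfying ready ∨ ¬blocked: {q0, q1, q3, q5}.
States satisfying EG (ready ∨ ¬blocked): {q0, q1, q3, q5}.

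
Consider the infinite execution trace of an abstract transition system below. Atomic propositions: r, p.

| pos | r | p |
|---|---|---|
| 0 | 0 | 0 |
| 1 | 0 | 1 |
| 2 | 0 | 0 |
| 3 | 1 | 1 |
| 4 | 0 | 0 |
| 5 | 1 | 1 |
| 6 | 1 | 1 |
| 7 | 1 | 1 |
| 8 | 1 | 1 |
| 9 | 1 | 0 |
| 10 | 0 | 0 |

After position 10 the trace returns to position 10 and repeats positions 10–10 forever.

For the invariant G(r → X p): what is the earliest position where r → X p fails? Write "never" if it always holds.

Check r → X p at each position in order: 0 ✓, 1 ✓, 2 ✓.
At position 3 the labels are {p, r} and the next position 4 has {}, so r → X p is false there. This is the first violation.

3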